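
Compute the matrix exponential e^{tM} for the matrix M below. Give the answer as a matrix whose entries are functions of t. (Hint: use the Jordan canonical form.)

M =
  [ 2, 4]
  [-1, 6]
e^{tM} =
  [-2*t*exp(4*t) + exp(4*t), 4*t*exp(4*t)]
  [-t*exp(4*t), 2*t*exp(4*t) + exp(4*t)]

Strategy: write M = P · J · P⁻¹ where J is a Jordan canonical form, so e^{tM} = P · e^{tJ} · P⁻¹, and e^{tJ} can be computed block-by-block.

M has Jordan form
J =
  [4, 1]
  [0, 4]
(up to reordering of blocks).

Per-block formulas:
  For a 2×2 Jordan block J_2(4): exp(t · J_2(4)) = e^(4t)·(I + t·N), where N is the 2×2 nilpotent shift.

After assembling e^{tJ} and conjugating by P, we get:

e^{tM} =
  [-2*t*exp(4*t) + exp(4*t), 4*t*exp(4*t)]
  [-t*exp(4*t), 2*t*exp(4*t) + exp(4*t)]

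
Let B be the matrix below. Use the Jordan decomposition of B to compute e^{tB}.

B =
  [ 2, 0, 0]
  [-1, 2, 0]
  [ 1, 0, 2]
e^{tB} =
  [exp(2*t), 0, 0]
  [-t*exp(2*t), exp(2*t), 0]
  [t*exp(2*t), 0, exp(2*t)]

Strategy: write B = P · J · P⁻¹ where J is a Jordan canonical form, so e^{tB} = P · e^{tJ} · P⁻¹, and e^{tJ} can be computed block-by-block.

B has Jordan form
J =
  [2, 1, 0]
  [0, 2, 0]
  [0, 0, 2]
(up to reordering of blocks).

Per-block formulas:
  For a 1×1 block at λ = 2: exp(t · [2]) = [e^(2t)].
  For a 2×2 Jordan block J_2(2): exp(t · J_2(2)) = e^(2t)·(I + t·N), where N is the 2×2 nilpotent shift.

After assembling e^{tJ} and conjugating by P, we get:

e^{tB} =
  [exp(2*t), 0, 0]
  [-t*exp(2*t), exp(2*t), 0]
  [t*exp(2*t), 0, exp(2*t)]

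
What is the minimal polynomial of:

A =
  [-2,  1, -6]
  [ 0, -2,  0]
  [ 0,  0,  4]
x^3 - 12*x - 16

The characteristic polynomial is χ_A(x) = (x - 4)*(x + 2)^2, so the eigenvalues are known. The minimal polynomial is
  m_A(x) = Π_λ (x − λ)^{k_λ}
where k_λ is the size of the *largest* Jordan block for λ (equivalently, the smallest k with (A − λI)^k v = 0 for every generalised eigenvector v of λ).

  λ = -2: largest Jordan block has size 2, contributing (x + 2)^2
  λ = 4: largest Jordan block has size 1, contributing (x − 4)

So m_A(x) = (x - 4)*(x + 2)^2 = x^3 - 12*x - 16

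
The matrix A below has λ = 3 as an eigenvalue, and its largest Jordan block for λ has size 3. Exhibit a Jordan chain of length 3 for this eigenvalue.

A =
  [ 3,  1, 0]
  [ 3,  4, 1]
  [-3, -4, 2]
A Jordan chain for λ = 3 of length 3:
v_1 = (3, 0, -9)ᵀ
v_2 = (0, 3, -3)ᵀ
v_3 = (1, 0, 0)ᵀ

Let N = A − (3)·I. We want v_3 with N^3 v_3 = 0 but N^2 v_3 ≠ 0; then v_{j-1} := N · v_j for j = 3, …, 2.

Pick v_3 = (1, 0, 0)ᵀ.
Then v_2 = N · v_3 = (0, 3, -3)ᵀ.
Then v_1 = N · v_2 = (3, 0, -9)ᵀ.

Sanity check: (A − (3)·I) v_1 = (0, 0, 0)ᵀ = 0. ✓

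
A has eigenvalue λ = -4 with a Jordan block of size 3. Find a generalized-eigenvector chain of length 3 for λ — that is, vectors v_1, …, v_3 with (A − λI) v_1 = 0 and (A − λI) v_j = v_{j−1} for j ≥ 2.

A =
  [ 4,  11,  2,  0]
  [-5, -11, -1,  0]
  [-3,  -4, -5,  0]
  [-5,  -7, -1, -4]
A Jordan chain for λ = -4 of length 3:
v_1 = (3, -2, -1, -2)ᵀ
v_2 = (8, -5, -3, -5)ᵀ
v_3 = (1, 0, 0, 0)ᵀ

Let N = A − (-4)·I. We want v_3 with N^3 v_3 = 0 but N^2 v_3 ≠ 0; then v_{j-1} := N · v_j for j = 3, …, 2.

Pick v_3 = (1, 0, 0, 0)ᵀ.
Then v_2 = N · v_3 = (8, -5, -3, -5)ᵀ.
Then v_1 = N · v_2 = (3, -2, -1, -2)ᵀ.

Sanity check: (A − (-4)·I) v_1 = (0, 0, 0, 0)ᵀ = 0. ✓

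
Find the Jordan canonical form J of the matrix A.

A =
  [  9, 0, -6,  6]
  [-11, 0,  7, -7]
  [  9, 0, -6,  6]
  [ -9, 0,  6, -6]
J_1(-3) ⊕ J_2(0) ⊕ J_1(0)

The characteristic polynomial is
  det(x·I − A) = x^4 + 3*x^3 = x^3*(x + 3)

Eigenvalues and multiplicities (the geometric multiplicity of λ is n − rank(A − λI), which equals the number of Jordan blocks for λ):
  λ = -3: algebraic multiplicity = 1, geometric multiplicity = 1
  λ = 0: algebraic multiplicity = 3, geometric multiplicity = 2

Determining the block sizes for each eigenvalue:
  λ = -3: one block (gm = 1), so the single block has size am = 1 → block sizes [1]
  λ = 0: 2 blocks summing to 3 forces exactly one block of size 2 and the rest size 1 → block sizes [2, 1]

Assembling the blocks gives a Jordan form
J =
  [-3, 0, 0, 0]
  [ 0, 0, 1, 0]
  [ 0, 0, 0, 0]
  [ 0, 0, 0, 0]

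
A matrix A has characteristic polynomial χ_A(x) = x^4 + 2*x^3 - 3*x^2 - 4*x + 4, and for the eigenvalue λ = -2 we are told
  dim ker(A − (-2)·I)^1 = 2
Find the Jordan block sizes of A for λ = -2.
Block sizes for λ = -2: [1, 1]

From the dimensions of kernels of powers, the number of Jordan blocks of size at least j is d_j − d_{j−1} where d_j = dim ker(N^j) (with d_0 = 0). Computing the differences gives [2].
The number of blocks of size exactly k is (#blocks of size ≥ k) − (#blocks of size ≥ k + 1), so the partition is: 2 block(s) of size 1.
In nonincreasing order the block sizes are [1, 1].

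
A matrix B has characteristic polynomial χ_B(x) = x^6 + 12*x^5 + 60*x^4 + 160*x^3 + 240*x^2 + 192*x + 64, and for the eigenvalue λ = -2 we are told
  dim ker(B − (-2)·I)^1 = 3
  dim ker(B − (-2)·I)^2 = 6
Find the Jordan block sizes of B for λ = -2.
Block sizes for λ = -2: [2, 2, 2]

From the dimensions of kernels of powers, the number of Jordan blocks of size at least j is d_j − d_{j−1} where d_j = dim ker(N^j) (with d_0 = 0). Computing the differences gives [3, 3].
The number of blocks of size exactly k is (#blocks of size ≥ k) − (#blocks of size ≥ k + 1), so the partition is: 3 block(s) of size 2.
In nonincreasing order the block sizes are [2, 2, 2].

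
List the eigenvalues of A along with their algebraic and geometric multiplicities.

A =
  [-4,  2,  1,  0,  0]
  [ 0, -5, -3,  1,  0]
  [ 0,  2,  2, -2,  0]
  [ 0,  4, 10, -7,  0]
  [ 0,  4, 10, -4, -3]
λ = -4: alg = 2, geom = 1; λ = -3: alg = 3, geom = 2

Step 1 — factor the characteristic polynomial to read off the algebraic multiplicities:
  χ_A(x) = (x + 3)^3*(x + 4)^2

Step 2 — compute geometric multiplicities via the rank-nullity identity g(λ) = n − rank(A − λI):
  rank(A − (-4)·I) = 4, so dim ker(A − (-4)·I) = n − 4 = 1
  rank(A − (-3)·I) = 3, so dim ker(A − (-3)·I) = n − 3 = 2

Summary:
  λ = -4: algebraic multiplicity = 2, geometric multiplicity = 1
  λ = -3: algebraic multiplicity = 3, geometric multiplicity = 2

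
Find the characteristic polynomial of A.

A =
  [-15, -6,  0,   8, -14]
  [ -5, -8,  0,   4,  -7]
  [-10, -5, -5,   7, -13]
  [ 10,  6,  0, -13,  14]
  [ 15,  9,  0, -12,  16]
x^5 + 25*x^4 + 250*x^3 + 1250*x^2 + 3125*x + 3125

Expanding det(x·I − A) (e.g. by cofactor expansion or by noting that A is similar to its Jordan form J, which has the same characteristic polynomial as A) gives
  χ_A(x) = x^5 + 25*x^4 + 250*x^3 + 1250*x^2 + 3125*x + 3125
which factors as (x + 5)^5. The eigenvalues (with algebraic multiplicities) are λ = -5 with multiplicity 5.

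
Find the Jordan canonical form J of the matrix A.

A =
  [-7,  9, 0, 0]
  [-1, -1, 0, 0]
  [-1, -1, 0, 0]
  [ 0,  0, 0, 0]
J_2(-4) ⊕ J_1(0) ⊕ J_1(0)

The characteristic polynomial is
  det(x·I − A) = x^4 + 8*x^3 + 16*x^2 = x^2*(x + 4)^2

Eigenvalues and multiplicities (the geometric multiplicity of λ is n − rank(A − λI), which equals the number of Jordan blocks for λ):
  λ = -4: algebraic multiplicity = 2, geometric multiplicity = 1
  λ = 0: algebraic multiplicity = 2, geometric multiplicity = 2

Determining the block sizes for each eigenvalue:
  λ = -4: one block (gm = 1), so the single block has size am = 2 → block sizes [2]
  λ = 0: gm = am = 2, so every block has size 1 → block sizes [1, 1]

Assembling the blocks gives a Jordan form
J =
  [-4,  1, 0, 0]
  [ 0, -4, 0, 0]
  [ 0,  0, 0, 0]
  [ 0,  0, 0, 0]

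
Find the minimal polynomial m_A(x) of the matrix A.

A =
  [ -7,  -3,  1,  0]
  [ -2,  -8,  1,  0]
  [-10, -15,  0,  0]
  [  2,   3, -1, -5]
x^2 + 10*x + 25

The characteristic polynomial is χ_A(x) = (x + 5)^4, so the eigenvalues are known. The minimal polynomial is
  m_A(x) = Π_λ (x − λ)^{k_λ}
where k_λ is the size of the *largest* Jordan block for λ (equivalently, the smallest k with (A − λI)^k v = 0 for every generalised eigenvector v of λ).

  λ = -5: largest Jordan block has size 2, contributing (x + 5)^2

So m_A(x) = (x + 5)^2 = x^2 + 10*x + 25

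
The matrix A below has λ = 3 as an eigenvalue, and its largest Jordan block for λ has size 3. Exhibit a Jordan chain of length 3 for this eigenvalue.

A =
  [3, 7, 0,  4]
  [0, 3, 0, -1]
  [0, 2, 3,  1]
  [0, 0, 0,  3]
A Jordan chain for λ = 3 of length 3:
v_1 = (-7, 0, -2, 0)ᵀ
v_2 = (4, -1, 1, 0)ᵀ
v_3 = (0, 0, 0, 1)ᵀ

Let N = A − (3)·I. We want v_3 with N^3 v_3 = 0 but N^2 v_3 ≠ 0; then v_{j-1} := N · v_j for j = 3, …, 2.

Pick v_3 = (0, 0, 0, 1)ᵀ.
Then v_2 = N · v_3 = (4, -1, 1, 0)ᵀ.
Then v_1 = N · v_2 = (-7, 0, -2, 0)ᵀ.

Sanity check: (A − (3)·I) v_1 = (0, 0, 0, 0)ᵀ = 0. ✓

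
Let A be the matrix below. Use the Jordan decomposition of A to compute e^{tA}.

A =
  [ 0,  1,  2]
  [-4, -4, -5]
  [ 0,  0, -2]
e^{tA} =
  [2*t*exp(-2*t) + exp(-2*t), t*exp(-2*t), -t^2*exp(-2*t)/2 + 2*t*exp(-2*t)]
  [-4*t*exp(-2*t), -2*t*exp(-2*t) + exp(-2*t), t^2*exp(-2*t) - 5*t*exp(-2*t)]
  [0, 0, exp(-2*t)]

Strategy: write A = P · J · P⁻¹ where J is a Jordan canonical form, so e^{tA} = P · e^{tJ} · P⁻¹, and e^{tJ} can be computed block-by-block.

A has Jordan form
J =
  [-2,  1,  0]
  [ 0, -2,  1]
  [ 0,  0, -2]
(up to reordering of blocks).

Per-block formulas:
  For a 3×3 Jordan block J_3(-2): exp(t · J_3(-2)) = e^(-2t)·(I + t·N + (t^2/2)·N^2), where N is the 3×3 nilpotent shift.

After assembling e^{tJ} and conjugating by P, we get:

e^{tA} =
  [2*t*exp(-2*t) + exp(-2*t), t*exp(-2*t), -t^2*exp(-2*t)/2 + 2*t*exp(-2*t)]
  [-4*t*exp(-2*t), -2*t*exp(-2*t) + exp(-2*t), t^2*exp(-2*t) - 5*t*exp(-2*t)]
  [0, 0, exp(-2*t)]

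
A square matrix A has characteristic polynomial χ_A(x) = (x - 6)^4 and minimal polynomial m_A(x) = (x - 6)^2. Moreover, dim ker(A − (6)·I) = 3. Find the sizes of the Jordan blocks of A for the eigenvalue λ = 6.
Block sizes for λ = 6: [2, 1, 1]

Step 1 — from the characteristic polynomial, algebraic multiplicity of λ = 6 is 4. From dim ker(A − (6)·I) = 3, there are exactly 3 Jordan blocks for λ = 6.
Step 2 — from the minimal polynomial, the factor (x − 6)^2 tells us the largest block for λ = 6 has size 2.
Step 3 — with total size 4, 3 blocks, and largest block 2, the block sizes (in nonincreasing order) are [2, 1, 1].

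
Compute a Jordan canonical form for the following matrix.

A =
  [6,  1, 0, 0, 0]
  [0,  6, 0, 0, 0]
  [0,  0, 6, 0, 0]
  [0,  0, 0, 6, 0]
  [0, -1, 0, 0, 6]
J_2(6) ⊕ J_1(6) ⊕ J_1(6) ⊕ J_1(6)

The characteristic polynomial is
  det(x·I − A) = x^5 - 30*x^4 + 360*x^3 - 2160*x^2 + 6480*x - 7776 = (x - 6)^5

Eigenvalues and multiplicities (the geometric multiplicity of λ is n − rank(A − λI), which equals the number of Jordan blocks for λ):
  λ = 6: algebraic multiplicity = 5, geometric multiplicity = 4

Determining the block sizes for each eigenvalue:
  λ = 6: 4 blocks summing to 5 forces exactly one block of size 2 and the rest size 1 → block sizes [2, 1, 1, 1]

Assembling the blocks gives a Jordan form
J =
  [6, 1, 0, 0, 0]
  [0, 6, 0, 0, 0]
  [0, 0, 6, 0, 0]
  [0, 0, 0, 6, 0]
  [0, 0, 0, 0, 6]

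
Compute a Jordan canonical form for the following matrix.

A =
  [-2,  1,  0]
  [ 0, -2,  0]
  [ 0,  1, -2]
J_2(-2) ⊕ J_1(-2)

The characteristic polynomial is
  det(x·I − A) = x^3 + 6*x^2 + 12*x + 8 = (x + 2)^3

Eigenvalues and multiplicities (the geometric multiplicity of λ is n − rank(A − λI), which equals the number of Jordan blocks for λ):
  λ = -2: algebraic multiplicity = 3, geometric multiplicity = 2

Determining the block sizes for each eigenvalue:
  λ = -2: 2 blocks summing to 3 forces exactly one block of size 2 and the rest size 1 → block sizes [2, 1]

Assembling the blocks gives a Jordan form
J =
  [-2,  1,  0]
  [ 0, -2,  0]
  [ 0,  0, -2]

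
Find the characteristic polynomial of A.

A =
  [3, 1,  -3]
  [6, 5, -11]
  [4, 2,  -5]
x^3 - 3*x^2 + 3*x - 1

Expanding det(x·I − A) (e.g. by cofactor expansion or by noting that A is similar to its Jordan form J, which has the same characteristic polynomial as A) gives
  χ_A(x) = x^3 - 3*x^2 + 3*x - 1
which factors as (x - 1)^3. The eigenvalues (with algebraic multiplicities) are λ = 1 with multiplicity 3.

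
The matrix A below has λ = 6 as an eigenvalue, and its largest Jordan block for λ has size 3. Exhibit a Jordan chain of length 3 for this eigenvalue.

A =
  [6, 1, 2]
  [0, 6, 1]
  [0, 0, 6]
A Jordan chain for λ = 6 of length 3:
v_1 = (1, 0, 0)ᵀ
v_2 = (2, 1, 0)ᵀ
v_3 = (0, 0, 1)ᵀ

Let N = A − (6)·I. We want v_3 with N^3 v_3 = 0 but N^2 v_3 ≠ 0; then v_{j-1} := N · v_j for j = 3, …, 2.

Pick v_3 = (0, 0, 1)ᵀ.
Then v_2 = N · v_3 = (2, 1, 0)ᵀ.
Then v_1 = N · v_2 = (1, 0, 0)ᵀ.

Sanity check: (A − (6)·I) v_1 = (0, 0, 0)ᵀ = 0. ✓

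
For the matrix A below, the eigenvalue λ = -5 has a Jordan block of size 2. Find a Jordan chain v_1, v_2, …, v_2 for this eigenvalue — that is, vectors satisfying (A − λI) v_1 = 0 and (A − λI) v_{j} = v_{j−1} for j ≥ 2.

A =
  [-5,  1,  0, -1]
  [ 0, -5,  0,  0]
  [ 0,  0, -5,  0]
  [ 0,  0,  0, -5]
A Jordan chain for λ = -5 of length 2:
v_1 = (1, 0, 0, 0)ᵀ
v_2 = (0, 1, 0, 0)ᵀ

Let N = A − (-5)·I. We want v_2 with N^2 v_2 = 0 but N^1 v_2 ≠ 0; then v_{j-1} := N · v_j for j = 2, …, 2.

Pick v_2 = (0, 1, 0, 0)ᵀ.
Then v_1 = N · v_2 = (1, 0, 0, 0)ᵀ.

Sanity check: (A − (-5)·I) v_1 = (0, 0, 0, 0)ᵀ = 0. ✓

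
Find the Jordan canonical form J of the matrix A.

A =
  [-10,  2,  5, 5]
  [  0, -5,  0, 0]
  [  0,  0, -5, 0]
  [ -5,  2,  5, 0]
J_2(-5) ⊕ J_1(-5) ⊕ J_1(-5)

The characteristic polynomial is
  det(x·I − A) = x^4 + 20*x^3 + 150*x^2 + 500*x + 625 = (x + 5)^4

Eigenvalues and multiplicities (the geometric multiplicity of λ is n − rank(A − λI), which equals the number of Jordan blocks for λ):
  λ = -5: algebraic multiplicity = 4, geometric multiplicity = 3

Determining the block sizes for each eigenvalue:
  λ = -5: 3 blocks summing to 4 forces exactly one block of size 2 and the rest size 1 → block sizes [2, 1, 1]

Assembling the blocks gives a Jordan form
J =
  [-5,  1,  0,  0]
  [ 0, -5,  0,  0]
  [ 0,  0, -5,  0]
  [ 0,  0,  0, -5]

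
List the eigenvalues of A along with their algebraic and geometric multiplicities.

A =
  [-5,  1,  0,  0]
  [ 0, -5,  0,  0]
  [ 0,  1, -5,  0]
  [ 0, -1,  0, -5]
λ = -5: alg = 4, geom = 3

Step 1 — factor the characteristic polynomial to read off the algebraic multiplicities:
  χ_A(x) = (x + 5)^4

Step 2 — compute geometric multiplicities via the rank-nullity identity g(λ) = n − rank(A − λI):
  rank(A − (-5)·I) = 1, so dim ker(A − (-5)·I) = n − 1 = 3

Summary:
  λ = -5: algebraic multiplicity = 4, geometric multiplicity = 3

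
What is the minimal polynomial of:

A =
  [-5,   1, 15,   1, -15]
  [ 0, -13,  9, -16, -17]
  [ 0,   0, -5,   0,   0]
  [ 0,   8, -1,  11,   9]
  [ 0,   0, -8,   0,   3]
x^4 + 4*x^3 - 26*x^2 - 60*x + 225

The characteristic polynomial is χ_A(x) = (x - 3)^2*(x + 5)^3, so the eigenvalues are known. The minimal polynomial is
  m_A(x) = Π_λ (x − λ)^{k_λ}
where k_λ is the size of the *largest* Jordan block for λ (equivalently, the smallest k with (A − λI)^k v = 0 for every generalised eigenvector v of λ).

  λ = -5: largest Jordan block has size 2, contributing (x + 5)^2
  λ = 3: largest Jordan block has size 2, contributing (x − 3)^2

So m_A(x) = (x - 3)^2*(x + 5)^2 = x^4 + 4*x^3 - 26*x^2 - 60*x + 225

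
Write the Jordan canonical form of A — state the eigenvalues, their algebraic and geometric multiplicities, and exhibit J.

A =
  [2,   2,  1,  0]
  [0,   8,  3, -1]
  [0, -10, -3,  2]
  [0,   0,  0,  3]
J_1(2) ⊕ J_1(2) ⊕ J_1(3) ⊕ J_1(3)

The characteristic polynomial is
  det(x·I − A) = x^4 - 10*x^3 + 37*x^2 - 60*x + 36 = (x - 3)^2*(x - 2)^2

Eigenvalues and multiplicities (the geometric multiplicity of λ is n − rank(A − λI), which equals the number of Jordan blocks for λ):
  λ = 2: algebraic multiplicity = 2, geometric multiplicity = 2
  λ = 3: algebraic multiplicity = 2, geometric multiplicity = 2

Determining the block sizes for each eigenvalue:
  λ = 2: gm = am = 2, so every block has size 1 → block sizes [1, 1]
  λ = 3: gm = am = 2, so every block has size 1 → block sizes [1, 1]

Assembling the blocks gives a Jordan form
J =
  [2, 0, 0, 0]
  [0, 2, 0, 0]
  [0, 0, 3, 0]
  [0, 0, 0, 3]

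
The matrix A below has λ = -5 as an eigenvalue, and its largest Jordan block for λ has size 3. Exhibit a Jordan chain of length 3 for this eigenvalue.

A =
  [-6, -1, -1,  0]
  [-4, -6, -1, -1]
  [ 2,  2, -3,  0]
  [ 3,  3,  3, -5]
A Jordan chain for λ = -5 of length 3:
v_1 = (3, 3, -6, -9)ᵀ
v_2 = (-1, -4, 2, 3)ᵀ
v_3 = (1, 0, 0, 0)ᵀ

Let N = A − (-5)·I. We want v_3 with N^3 v_3 = 0 but N^2 v_3 ≠ 0; then v_{j-1} := N · v_j for j = 3, …, 2.

Pick v_3 = (1, 0, 0, 0)ᵀ.
Then v_2 = N · v_3 = (-1, -4, 2, 3)ᵀ.
Then v_1 = N · v_2 = (3, 3, -6, -9)ᵀ.

Sanity check: (A − (-5)·I) v_1 = (0, 0, 0, 0)ᵀ = 0. ✓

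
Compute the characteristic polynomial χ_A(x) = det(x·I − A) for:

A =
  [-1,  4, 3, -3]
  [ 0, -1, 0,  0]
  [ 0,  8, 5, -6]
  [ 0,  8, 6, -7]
x^4 + 4*x^3 + 6*x^2 + 4*x + 1

Expanding det(x·I − A) (e.g. by cofactor expansion or by noting that A is similar to its Jordan form J, which has the same characteristic polynomial as A) gives
  χ_A(x) = x^4 + 4*x^3 + 6*x^2 + 4*x + 1
which factors as (x + 1)^4. The eigenvalues (with algebraic multiplicities) are λ = -1 with multiplicity 4.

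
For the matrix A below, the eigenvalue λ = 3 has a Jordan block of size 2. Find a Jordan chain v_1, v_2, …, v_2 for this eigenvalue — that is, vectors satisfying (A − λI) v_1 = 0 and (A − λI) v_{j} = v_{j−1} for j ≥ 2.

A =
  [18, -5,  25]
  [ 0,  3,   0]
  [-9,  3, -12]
A Jordan chain for λ = 3 of length 2:
v_1 = (15, 0, -9)ᵀ
v_2 = (1, 0, 0)ᵀ

Let N = A − (3)·I. We want v_2 with N^2 v_2 = 0 but N^1 v_2 ≠ 0; then v_{j-1} := N · v_j for j = 2, …, 2.

Pick v_2 = (1, 0, 0)ᵀ.
Then v_1 = N · v_2 = (15, 0, -9)ᵀ.

Sanity check: (A − (3)·I) v_1 = (0, 0, 0)ᵀ = 0. ✓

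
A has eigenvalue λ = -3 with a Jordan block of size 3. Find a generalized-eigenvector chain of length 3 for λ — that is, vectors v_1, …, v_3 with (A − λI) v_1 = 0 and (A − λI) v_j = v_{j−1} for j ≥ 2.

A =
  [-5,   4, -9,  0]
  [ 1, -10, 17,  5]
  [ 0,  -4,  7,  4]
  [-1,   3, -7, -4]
A Jordan chain for λ = -3 of length 3:
v_1 = (8, -14, -8, 6)ᵀ
v_2 = (-2, 1, 0, -1)ᵀ
v_3 = (1, 0, 0, 0)ᵀ

Let N = A − (-3)·I. We want v_3 with N^3 v_3 = 0 but N^2 v_3 ≠ 0; then v_{j-1} := N · v_j for j = 3, …, 2.

Pick v_3 = (1, 0, 0, 0)ᵀ.
Then v_2 = N · v_3 = (-2, 1, 0, -1)ᵀ.
Then v_1 = N · v_2 = (8, -14, -8, 6)ᵀ.

Sanity check: (A − (-3)·I) v_1 = (0, 0, 0, 0)ᵀ = 0. ✓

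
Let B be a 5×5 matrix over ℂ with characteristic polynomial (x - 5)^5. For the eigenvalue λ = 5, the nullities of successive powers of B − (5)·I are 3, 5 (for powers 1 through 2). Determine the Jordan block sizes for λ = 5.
Block sizes for λ = 5: [2, 2, 1]

From the dimensions of kernels of powers, the number of Jordan blocks of size at least j is d_j − d_{j−1} where d_j = dim ker(N^j) (with d_0 = 0). Computing the differences gives [3, 2].
The number of blocks of size exactly k is (#blocks of size ≥ k) − (#blocks of size ≥ k + 1), so the partition is: 1 block(s) of size 1, 2 block(s) of size 2.
In nonincreasing order the block sizes are [2, 2, 1].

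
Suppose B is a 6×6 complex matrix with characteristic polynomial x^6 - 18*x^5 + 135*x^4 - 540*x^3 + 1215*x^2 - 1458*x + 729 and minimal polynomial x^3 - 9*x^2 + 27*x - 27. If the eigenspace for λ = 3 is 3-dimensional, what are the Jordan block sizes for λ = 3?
Block sizes for λ = 3: [3, 2, 1]

Step 1 — from the characteristic polynomial, algebraic multiplicity of λ = 3 is 6. From dim ker(B − (3)·I) = 3, there are exactly 3 Jordan blocks for λ = 3.
Step 2 — from the minimal polynomial, the factor (x − 3)^3 tells us the largest block for λ = 3 has size 3.
Step 3 — with total size 6, 3 blocks, and largest block 3, the block sizes (in nonincreasing order) are [3, 2, 1].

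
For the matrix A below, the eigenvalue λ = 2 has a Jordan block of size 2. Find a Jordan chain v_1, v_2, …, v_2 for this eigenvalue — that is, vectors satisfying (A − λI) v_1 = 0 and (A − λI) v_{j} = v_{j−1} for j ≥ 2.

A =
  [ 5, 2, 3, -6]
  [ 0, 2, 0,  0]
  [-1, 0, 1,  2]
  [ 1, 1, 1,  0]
A Jordan chain for λ = 2 of length 2:
v_1 = (3, 0, -1, 1)ᵀ
v_2 = (1, 0, 0, 0)ᵀ

Let N = A − (2)·I. We want v_2 with N^2 v_2 = 0 but N^1 v_2 ≠ 0; then v_{j-1} := N · v_j for j = 2, …, 2.

Pick v_2 = (1, 0, 0, 0)ᵀ.
Then v_1 = N · v_2 = (3, 0, -1, 1)ᵀ.

Sanity check: (A − (2)·I) v_1 = (0, 0, 0, 0)ᵀ = 0. ✓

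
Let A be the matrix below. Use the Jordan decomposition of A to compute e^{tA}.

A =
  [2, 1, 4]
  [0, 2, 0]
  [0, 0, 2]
e^{tA} =
  [exp(2*t), t*exp(2*t), 4*t*exp(2*t)]
  [0, exp(2*t), 0]
  [0, 0, exp(2*t)]

Strategy: write A = P · J · P⁻¹ where J is a Jordan canonical form, so e^{tA} = P · e^{tJ} · P⁻¹, and e^{tJ} can be computed block-by-block.

A has Jordan form
J =
  [2, 1, 0]
  [0, 2, 0]
  [0, 0, 2]
(up to reordering of blocks).

Per-block formulas:
  For a 1×1 block at λ = 2: exp(t · [2]) = [e^(2t)].
  For a 2×2 Jordan block J_2(2): exp(t · J_2(2)) = e^(2t)·(I + t·N), where N is the 2×2 nilpotent shift.

After assembling e^{tJ} and conjugating by P, we get:

e^{tA} =
  [exp(2*t), t*exp(2*t), 4*t*exp(2*t)]
  [0, exp(2*t), 0]
  [0, 0, exp(2*t)]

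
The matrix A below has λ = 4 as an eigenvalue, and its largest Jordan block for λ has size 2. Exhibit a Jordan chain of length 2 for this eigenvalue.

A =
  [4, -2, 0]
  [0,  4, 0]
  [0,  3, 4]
A Jordan chain for λ = 4 of length 2:
v_1 = (-2, 0, 3)ᵀ
v_2 = (0, 1, 0)ᵀ

Let N = A − (4)·I. We want v_2 with N^2 v_2 = 0 but N^1 v_2 ≠ 0; then v_{j-1} := N · v_j for j = 2, …, 2.

Pick v_2 = (0, 1, 0)ᵀ.
Then v_1 = N · v_2 = (-2, 0, 3)ᵀ.

Sanity check: (A − (4)·I) v_1 = (0, 0, 0)ᵀ = 0. ✓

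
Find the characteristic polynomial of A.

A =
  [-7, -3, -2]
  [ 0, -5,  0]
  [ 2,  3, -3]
x^3 + 15*x^2 + 75*x + 125

Expanding det(x·I − A) (e.g. by cofactor expansion or by noting that A is similar to its Jordan form J, which has the same characteristic polynomial as A) gives
  χ_A(x) = x^3 + 15*x^2 + 75*x + 125
which factors as (x + 5)^3. The eigenvalues (with algebraic multiplicities) are λ = -5 with multiplicity 3.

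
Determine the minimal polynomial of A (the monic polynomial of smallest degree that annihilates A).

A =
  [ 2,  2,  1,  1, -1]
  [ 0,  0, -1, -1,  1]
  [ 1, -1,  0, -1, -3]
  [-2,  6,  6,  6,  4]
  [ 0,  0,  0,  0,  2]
x^3 - 6*x^2 + 12*x - 8

The characteristic polynomial is χ_A(x) = (x - 2)^5, so the eigenvalues are known. The minimal polynomial is
  m_A(x) = Π_λ (x − λ)^{k_λ}
where k_λ is the size of the *largest* Jordan block for λ (equivalently, the smallest k with (A − λI)^k v = 0 for every generalised eigenvector v of λ).

  λ = 2: largest Jordan block has size 3, contributing (x − 2)^3

So m_A(x) = (x - 2)^3 = x^3 - 6*x^2 + 12*x - 8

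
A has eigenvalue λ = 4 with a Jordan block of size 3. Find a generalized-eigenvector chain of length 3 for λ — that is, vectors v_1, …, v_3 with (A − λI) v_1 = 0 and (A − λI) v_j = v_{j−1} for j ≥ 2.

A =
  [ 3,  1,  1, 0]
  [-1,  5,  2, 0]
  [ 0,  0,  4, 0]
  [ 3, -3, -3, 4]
A Jordan chain for λ = 4 of length 3:
v_1 = (1, 1, 0, -3)ᵀ
v_2 = (1, 2, 0, -3)ᵀ
v_3 = (0, 0, 1, 0)ᵀ

Let N = A − (4)·I. We want v_3 with N^3 v_3 = 0 but N^2 v_3 ≠ 0; then v_{j-1} := N · v_j for j = 3, …, 2.

Pick v_3 = (0, 0, 1, 0)ᵀ.
Then v_2 = N · v_3 = (1, 2, 0, -3)ᵀ.
Then v_1 = N · v_2 = (1, 1, 0, -3)ᵀ.

Sanity check: (A − (4)·I) v_1 = (0, 0, 0, 0)ᵀ = 0. ✓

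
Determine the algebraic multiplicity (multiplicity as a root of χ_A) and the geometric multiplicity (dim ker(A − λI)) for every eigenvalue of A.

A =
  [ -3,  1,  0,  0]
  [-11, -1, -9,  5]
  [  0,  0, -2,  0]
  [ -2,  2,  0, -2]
λ = -2: alg = 4, geom = 2

Step 1 — factor the characteristic polynomial to read off the algebraic multiplicities:
  χ_A(x) = (x + 2)^4

Step 2 — compute geometric multiplicities via the rank-nullity identity g(λ) = n − rank(A − λI):
  rank(A − (-2)·I) = 2, so dim ker(A − (-2)·I) = n − 2 = 2

Summary:
  λ = -2: algebraic multiplicity = 4, geometric multiplicity = 2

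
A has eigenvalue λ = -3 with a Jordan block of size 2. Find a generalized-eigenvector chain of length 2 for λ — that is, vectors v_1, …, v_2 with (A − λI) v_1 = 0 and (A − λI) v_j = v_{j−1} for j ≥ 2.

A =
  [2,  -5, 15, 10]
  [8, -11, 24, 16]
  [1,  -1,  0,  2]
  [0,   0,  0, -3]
A Jordan chain for λ = -3 of length 2:
v_1 = (5, 8, 1, 0)ᵀ
v_2 = (1, 0, 0, 0)ᵀ

Let N = A − (-3)·I. We want v_2 with N^2 v_2 = 0 but N^1 v_2 ≠ 0; then v_{j-1} := N · v_j for j = 2, …, 2.

Pick v_2 = (1, 0, 0, 0)ᵀ.
Then v_1 = N · v_2 = (5, 8, 1, 0)ᵀ.

Sanity check: (A − (-3)·I) v_1 = (0, 0, 0, 0)ᵀ = 0. ✓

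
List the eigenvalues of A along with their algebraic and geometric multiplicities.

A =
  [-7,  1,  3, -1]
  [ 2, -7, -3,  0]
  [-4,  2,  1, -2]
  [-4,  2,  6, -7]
λ = -5: alg = 4, geom = 2

Step 1 — factor the characteristic polynomial to read off the algebraic multiplicities:
  χ_A(x) = (x + 5)^4

Step 2 — compute geometric multiplicities via the rank-nullity identity g(λ) = n − rank(A − λI):
  rank(A − (-5)·I) = 2, so dim ker(A − (-5)·I) = n − 2 = 2

Summary:
  λ = -5: algebraic multiplicity = 4, geometric multiplicity = 2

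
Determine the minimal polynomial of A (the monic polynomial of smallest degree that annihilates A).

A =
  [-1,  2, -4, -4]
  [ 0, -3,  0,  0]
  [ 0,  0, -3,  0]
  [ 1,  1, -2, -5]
x^2 + 6*x + 9

The characteristic polynomial is χ_A(x) = (x + 3)^4, so the eigenvalues are known. The minimal polynomial is
  m_A(x) = Π_λ (x − λ)^{k_λ}
where k_λ is the size of the *largest* Jordan block for λ (equivalently, the smallest k with (A − λI)^k v = 0 for every generalised eigenvector v of λ).

  λ = -3: largest Jordan block has size 2, contributing (x + 3)^2

So m_A(x) = (x + 3)^2 = x^2 + 6*x + 9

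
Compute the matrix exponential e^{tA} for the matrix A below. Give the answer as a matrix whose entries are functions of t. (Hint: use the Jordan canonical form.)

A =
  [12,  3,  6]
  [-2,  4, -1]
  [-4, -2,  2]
e^{tA} =
  [3*t^2*exp(6*t) + 6*t*exp(6*t) + exp(6*t), 3*t*exp(6*t), 9*t^2*exp(6*t)/2 + 6*t*exp(6*t)]
  [-2*t^2*exp(6*t) - 2*t*exp(6*t), -2*t*exp(6*t) + exp(6*t), -3*t^2*exp(6*t) - t*exp(6*t)]
  [-2*t^2*exp(6*t) - 4*t*exp(6*t), -2*t*exp(6*t), -3*t^2*exp(6*t) - 4*t*exp(6*t) + exp(6*t)]

Strategy: write A = P · J · P⁻¹ where J is a Jordan canonical form, so e^{tA} = P · e^{tJ} · P⁻¹, and e^{tJ} can be computed block-by-block.

A has Jordan form
J =
  [6, 1, 0]
  [0, 6, 1]
  [0, 0, 6]
(up to reordering of blocks).

Per-block formulas:
  For a 3×3 Jordan block J_3(6): exp(t · J_3(6)) = e^(6t)·(I + t·N + (t^2/2)·N^2), where N is the 3×3 nilpotent shift.

After assembling e^{tJ} and conjugating by P, we get:

e^{tA} =
  [3*t^2*exp(6*t) + 6*t*exp(6*t) + exp(6*t), 3*t*exp(6*t), 9*t^2*exp(6*t)/2 + 6*t*exp(6*t)]
  [-2*t^2*exp(6*t) - 2*t*exp(6*t), -2*t*exp(6*t) + exp(6*t), -3*t^2*exp(6*t) - t*exp(6*t)]
  [-2*t^2*exp(6*t) - 4*t*exp(6*t), -2*t*exp(6*t), -3*t^2*exp(6*t) - 4*t*exp(6*t) + exp(6*t)]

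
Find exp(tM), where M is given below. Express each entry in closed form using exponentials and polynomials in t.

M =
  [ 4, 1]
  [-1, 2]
e^{tM} =
  [t*exp(3*t) + exp(3*t), t*exp(3*t)]
  [-t*exp(3*t), -t*exp(3*t) + exp(3*t)]

Strategy: write M = P · J · P⁻¹ where J is a Jordan canonical form, so e^{tM} = P · e^{tJ} · P⁻¹, and e^{tJ} can be computed block-by-block.

M has Jordan form
J =
  [3, 1]
  [0, 3]
(up to reordering of blocks).

Per-block formulas:
  For a 2×2 Jordan block J_2(3): exp(t · J_2(3)) = e^(3t)·(I + t·N), where N is the 2×2 nilpotent shift.

After assembling e^{tJ} and conjugating by P, we get:

e^{tM} =
  [t*exp(3*t) + exp(3*t), t*exp(3*t)]
  [-t*exp(3*t), -t*exp(3*t) + exp(3*t)]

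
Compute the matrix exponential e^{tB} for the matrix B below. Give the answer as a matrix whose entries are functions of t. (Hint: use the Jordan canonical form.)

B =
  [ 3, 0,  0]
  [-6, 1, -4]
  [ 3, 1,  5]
e^{tB} =
  [exp(3*t), 0, 0]
  [-6*t*exp(3*t), -2*t*exp(3*t) + exp(3*t), -4*t*exp(3*t)]
  [3*t*exp(3*t), t*exp(3*t), 2*t*exp(3*t) + exp(3*t)]

Strategy: write B = P · J · P⁻¹ where J is a Jordan canonical form, so e^{tB} = P · e^{tJ} · P⁻¹, and e^{tJ} can be computed block-by-block.

B has Jordan form
J =
  [3, 1, 0]
  [0, 3, 0]
  [0, 0, 3]
(up to reordering of blocks).

Per-block formulas:
  For a 1×1 block at λ = 3: exp(t · [3]) = [e^(3t)].
  For a 2×2 Jordan block J_2(3): exp(t · J_2(3)) = e^(3t)·(I + t·N), where N is the 2×2 nilpotent shift.

After assembling e^{tJ} and conjugating by P, we get:

e^{tB} =
  [exp(3*t), 0, 0]
  [-6*t*exp(3*t), -2*t*exp(3*t) + exp(3*t), -4*t*exp(3*t)]
  [3*t*exp(3*t), t*exp(3*t), 2*t*exp(3*t) + exp(3*t)]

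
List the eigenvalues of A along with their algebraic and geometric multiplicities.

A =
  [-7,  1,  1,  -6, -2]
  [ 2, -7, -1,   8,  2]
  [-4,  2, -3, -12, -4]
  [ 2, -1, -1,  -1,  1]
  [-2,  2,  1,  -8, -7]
λ = -5: alg = 5, geom = 2

Step 1 — factor the characteristic polynomial to read off the algebraic multiplicities:
  χ_A(x) = (x + 5)^5

Step 2 — compute geometric multiplicities via the rank-nullity identity g(λ) = n − rank(A − λI):
  rank(A − (-5)·I) = 3, so dim ker(A − (-5)·I) = n − 3 = 2

Summary:
  λ = -5: algebraic multiplicity = 5, geometric multiplicity = 2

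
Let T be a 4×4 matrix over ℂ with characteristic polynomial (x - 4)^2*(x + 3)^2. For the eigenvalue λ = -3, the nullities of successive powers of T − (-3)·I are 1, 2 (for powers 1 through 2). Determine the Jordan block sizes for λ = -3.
Block sizes for λ = -3: [2]

From the dimensions of kernels of powers, the number of Jordan blocks of size at least j is d_j − d_{j−1} where d_j = dim ker(N^j) (with d_0 = 0). Computing the differences gives [1, 1].
The number of blocks of size exactly k is (#blocks of size ≥ k) − (#blocks of size ≥ k + 1), so the partition is: 1 block(s) of size 2.
In nonincreasing order the block sizes are [2].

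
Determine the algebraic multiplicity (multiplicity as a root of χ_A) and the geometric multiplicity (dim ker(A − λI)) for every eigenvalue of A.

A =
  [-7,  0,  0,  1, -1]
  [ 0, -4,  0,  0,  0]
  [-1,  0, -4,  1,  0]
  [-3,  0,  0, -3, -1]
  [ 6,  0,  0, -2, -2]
λ = -4: alg = 5, geom = 3

Step 1 — factor the characteristic polynomial to read off the algebraic multiplicities:
  χ_A(x) = (x + 4)^5

Step 2 — compute geometric multiplicities via the rank-nullity identity g(λ) = n − rank(A − λI):
  rank(A − (-4)·I) = 2, so dim ker(A − (-4)·I) = n − 2 = 3

Summary:
  λ = -4: algebraic multiplicity = 5, geometric multiplicity = 3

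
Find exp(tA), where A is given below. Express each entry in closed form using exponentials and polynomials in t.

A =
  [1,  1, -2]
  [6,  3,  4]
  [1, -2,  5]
e^{tA} =
  [4*t^2*exp(3*t) - 2*t*exp(3*t) + exp(3*t), t^2*exp(3*t) + t*exp(3*t), 2*t^2*exp(3*t) - 2*t*exp(3*t)]
  [-4*t^2*exp(3*t) + 6*t*exp(3*t), -t^2*exp(3*t) + exp(3*t), -2*t^2*exp(3*t) + 4*t*exp(3*t)]
  [-6*t^2*exp(3*t) + t*exp(3*t), -3*t^2*exp(3*t)/2 - 2*t*exp(3*t), -3*t^2*exp(3*t) + 2*t*exp(3*t) + exp(3*t)]

Strategy: write A = P · J · P⁻¹ where J is a Jordan canonical form, so e^{tA} = P · e^{tJ} · P⁻¹, and e^{tJ} can be computed block-by-block.

A has Jordan form
J =
  [3, 1, 0]
  [0, 3, 1]
  [0, 0, 3]
(up to reordering of blocks).

Per-block formulas:
  For a 3×3 Jordan block J_3(3): exp(t · J_3(3)) = e^(3t)·(I + t·N + (t^2/2)·N^2), where N is the 3×3 nilpotent shift.

After assembling e^{tJ} and conjugating by P, we get:

e^{tA} =
  [4*t^2*exp(3*t) - 2*t*exp(3*t) + exp(3*t), t^2*exp(3*t) + t*exp(3*t), 2*t^2*exp(3*t) - 2*t*exp(3*t)]
  [-4*t^2*exp(3*t) + 6*t*exp(3*t), -t^2*exp(3*t) + exp(3*t), -2*t^2*exp(3*t) + 4*t*exp(3*t)]
  [-6*t^2*exp(3*t) + t*exp(3*t), -3*t^2*exp(3*t)/2 - 2*t*exp(3*t), -3*t^2*exp(3*t) + 2*t*exp(3*t) + exp(3*t)]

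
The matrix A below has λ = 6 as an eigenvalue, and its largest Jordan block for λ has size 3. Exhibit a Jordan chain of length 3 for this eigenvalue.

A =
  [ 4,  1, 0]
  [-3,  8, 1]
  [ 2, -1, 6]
A Jordan chain for λ = 6 of length 3:
v_1 = (1, 2, -1)ᵀ
v_2 = (-2, -3, 2)ᵀ
v_3 = (1, 0, 0)ᵀ

Let N = A − (6)·I. We want v_3 with N^3 v_3 = 0 but N^2 v_3 ≠ 0; then v_{j-1} := N · v_j for j = 3, …, 2.

Pick v_3 = (1, 0, 0)ᵀ.
Then v_2 = N · v_3 = (-2, -3, 2)ᵀ.
Then v_1 = N · v_2 = (1, 2, -1)ᵀ.

Sanity check: (A − (6)·I) v_1 = (0, 0, 0)ᵀ = 0. ✓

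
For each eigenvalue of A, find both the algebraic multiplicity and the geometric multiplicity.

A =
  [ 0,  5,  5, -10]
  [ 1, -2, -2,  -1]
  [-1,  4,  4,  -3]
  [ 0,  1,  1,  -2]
λ = 0: alg = 4, geom = 2

Step 1 — factor the characteristic polynomial to read off the algebraic multiplicities:
  χ_A(x) = x^4

Step 2 — compute geometric multiplicities via the rank-nullity identity g(λ) = n − rank(A − λI):
  rank(A − (0)·I) = 2, so dim ker(A − (0)·I) = n − 2 = 2

Summary:
  λ = 0: algebraic multiplicity = 4, geometric multiplicity = 2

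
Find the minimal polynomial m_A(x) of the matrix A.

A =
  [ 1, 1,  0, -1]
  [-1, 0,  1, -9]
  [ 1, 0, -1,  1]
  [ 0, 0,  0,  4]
x^4 - 4*x^3

The characteristic polynomial is χ_A(x) = x^3*(x - 4), so the eigenvalues are known. The minimal polynomial is
  m_A(x) = Π_λ (x − λ)^{k_λ}
where k_λ is the size of the *largest* Jordan block for λ (equivalently, the smallest k with (A − λI)^k v = 0 for every generalised eigenvector v of λ).

  λ = 0: largest Jordan block has size 3, contributing (x − 0)^3
  λ = 4: largest Jordan block has size 1, contributing (x − 4)

So m_A(x) = x^3*(x - 4) = x^4 - 4*x^3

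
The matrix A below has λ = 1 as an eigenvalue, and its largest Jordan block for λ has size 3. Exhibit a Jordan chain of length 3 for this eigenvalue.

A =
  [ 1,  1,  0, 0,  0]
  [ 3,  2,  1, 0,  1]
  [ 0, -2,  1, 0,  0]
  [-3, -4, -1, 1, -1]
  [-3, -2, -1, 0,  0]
A Jordan chain for λ = 1 of length 3:
v_1 = (3, 0, -6, -9, -3)ᵀ
v_2 = (0, 3, 0, -3, -3)ᵀ
v_3 = (1, 0, 0, 0, 0)ᵀ

Let N = A − (1)·I. We want v_3 with N^3 v_3 = 0 but N^2 v_3 ≠ 0; then v_{j-1} := N · v_j for j = 3, …, 2.

Pick v_3 = (1, 0, 0, 0, 0)ᵀ.
Then v_2 = N · v_3 = (0, 3, 0, -3, -3)ᵀ.
Then v_1 = N · v_2 = (3, 0, -6, -9, -3)ᵀ.

Sanity check: (A − (1)·I) v_1 = (0, 0, 0, 0, 0)ᵀ = 0. ✓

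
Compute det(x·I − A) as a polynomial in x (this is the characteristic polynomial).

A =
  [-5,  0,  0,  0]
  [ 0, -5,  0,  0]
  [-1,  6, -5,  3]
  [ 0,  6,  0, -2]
x^4 + 17*x^3 + 105*x^2 + 275*x + 250

Expanding det(x·I − A) (e.g. by cofactor expansion or by noting that A is similar to its Jordan form J, which has the same characteristic polynomial as A) gives
  χ_A(x) = x^4 + 17*x^3 + 105*x^2 + 275*x + 250
which factors as (x + 2)*(x + 5)^3. The eigenvalues (with algebraic multiplicities) are λ = -5 with multiplicity 3, λ = -2 with multiplicity 1.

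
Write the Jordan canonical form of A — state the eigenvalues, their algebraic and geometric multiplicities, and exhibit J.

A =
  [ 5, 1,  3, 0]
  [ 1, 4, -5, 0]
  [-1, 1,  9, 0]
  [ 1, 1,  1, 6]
J_3(6) ⊕ J_1(6)

The characteristic polynomial is
  det(x·I − A) = x^4 - 24*x^3 + 216*x^2 - 864*x + 1296 = (x - 6)^4

Eigenvalues and multiplicities (the geometric multiplicity of λ is n − rank(A − λI), which equals the number of Jordan blocks for λ):
  λ = 6: algebraic multiplicity = 4, geometric multiplicity = 2

Determining the block sizes for each eigenvalue:
  λ = 6: with am = 4 and gm = 2, the partition is not yet determined (e.g. several partitions of 4 into 2 parts exist). Let N = A − (6)·I. Computing rank(N^1) = 2, rank(N^2) = 1, rank(N^3) = 0; the number of blocks of size ≥ j is rank(N^{j−1}) − rank(N^j), giving [2, 1, 1]. So we have 1 block(s) of size 3, 1 block(s) of size 1 → block sizes [3, 1]

Assembling the blocks gives a Jordan form
J =
  [6, 1, 0, 0]
  [0, 6, 1, 0]
  [0, 0, 6, 0]
  [0, 0, 0, 6]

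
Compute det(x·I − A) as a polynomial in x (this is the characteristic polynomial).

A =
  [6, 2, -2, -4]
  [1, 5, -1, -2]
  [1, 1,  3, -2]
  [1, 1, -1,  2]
x^4 - 16*x^3 + 96*x^2 - 256*x + 256

Expanding det(x·I − A) (e.g. by cofactor expansion or by noting that A is similar to its Jordan form J, which has the same characteristic polynomial as A) gives
  χ_A(x) = x^4 - 16*x^3 + 96*x^2 - 256*x + 256
which factors as (x - 4)^4. The eigenvalues (with algebraic multiplicities) are λ = 4 with multiplicity 4.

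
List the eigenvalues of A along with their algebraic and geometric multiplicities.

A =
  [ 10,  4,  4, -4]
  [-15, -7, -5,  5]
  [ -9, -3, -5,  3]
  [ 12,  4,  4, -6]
λ = -2: alg = 4, geom = 3

Step 1 — factor the characteristic polynomial to read off the algebraic multiplicities:
  χ_A(x) = (x + 2)^4

Step 2 — compute geometric multiplicities via the rank-nullity identity g(λ) = n − rank(A − λI):
  rank(A − (-2)·I) = 1, so dim ker(A − (-2)·I) = n − 1 = 3

Summary:
  λ = -2: algebraic multiplicity = 4, geometric multiplicity = 3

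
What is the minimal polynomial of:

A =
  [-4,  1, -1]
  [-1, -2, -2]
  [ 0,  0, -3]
x^3 + 9*x^2 + 27*x + 27

The characteristic polynomial is χ_A(x) = (x + 3)^3, so the eigenvalues are known. The minimal polynomial is
  m_A(x) = Π_λ (x − λ)^{k_λ}
where k_λ is the size of the *largest* Jordan block for λ (equivalently, the smallest k with (A − λI)^k v = 0 for every generalised eigenvector v of λ).

  λ = -3: largest Jordan block has size 3, contributing (x + 3)^3

So m_A(x) = (x + 3)^3 = x^3 + 9*x^2 + 27*x + 27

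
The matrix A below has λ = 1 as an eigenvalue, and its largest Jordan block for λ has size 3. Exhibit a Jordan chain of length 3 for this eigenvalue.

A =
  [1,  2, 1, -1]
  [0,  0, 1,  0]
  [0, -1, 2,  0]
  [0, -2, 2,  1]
A Jordan chain for λ = 1 of length 3:
v_1 = (-1, 0, 0, 0)ᵀ
v_2 = (2, -1, -1, -2)ᵀ
v_3 = (0, 1, 0, 0)ᵀ

Let N = A − (1)·I. We want v_3 with N^3 v_3 = 0 but N^2 v_3 ≠ 0; then v_{j-1} := N · v_j for j = 3, …, 2.

Pick v_3 = (0, 1, 0, 0)ᵀ.
Then v_2 = N · v_3 = (2, -1, -1, -2)ᵀ.
Then v_1 = N · v_2 = (-1, 0, 0, 0)ᵀ.

Sanity check: (A − (1)·I) v_1 = (0, 0, 0, 0)ᵀ = 0. ✓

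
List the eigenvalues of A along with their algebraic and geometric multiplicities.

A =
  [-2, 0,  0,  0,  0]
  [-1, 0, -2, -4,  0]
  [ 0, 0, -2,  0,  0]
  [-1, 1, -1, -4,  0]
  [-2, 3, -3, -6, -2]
λ = -2: alg = 5, geom = 3

Step 1 — factor the characteristic polynomial to read off the algebraic multiplicities:
  χ_A(x) = (x + 2)^5

Step 2 — compute geometric multiplicities via the rank-nullity identity g(λ) = n − rank(A − λI):
  rank(A − (-2)·I) = 2, so dim ker(A − (-2)·I) = n − 2 = 3

Summary:
  λ = -2: algebraic multiplicity = 5, geometric multiplicity = 3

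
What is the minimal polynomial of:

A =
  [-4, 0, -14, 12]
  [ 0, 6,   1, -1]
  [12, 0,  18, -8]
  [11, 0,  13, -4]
x^4 - 16*x^3 + 72*x^2 - 432

The characteristic polynomial is χ_A(x) = (x - 6)^3*(x + 2), so the eigenvalues are known. The minimal polynomial is
  m_A(x) = Π_λ (x − λ)^{k_λ}
where k_λ is the size of the *largest* Jordan block for λ (equivalently, the smallest k with (A − λI)^k v = 0 for every generalised eigenvector v of λ).

  λ = -2: largest Jordan block has size 1, contributing (x + 2)
  λ = 6: largest Jordan block has size 3, contributing (x − 6)^3

So m_A(x) = (x - 6)^3*(x + 2) = x^4 - 16*x^3 + 72*x^2 - 432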